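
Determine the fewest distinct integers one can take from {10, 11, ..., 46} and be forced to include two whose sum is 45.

A set avoiding the sum 45 can contain at most one of each pair {x, 45−x}, plus the 11 elements whose complement lies outside the range.
The integers 23, …, 46 (24 of them) are such a set: any two sum to at least 23+24 = 47 > 45.
Any 25th integer completes one of the 13 pairs, so 25 choices force a sum of 45.

25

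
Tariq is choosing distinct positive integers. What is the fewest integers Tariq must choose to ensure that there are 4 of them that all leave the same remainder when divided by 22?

By the pigeonhole principle, the 22 residue classes mod 22 are the pigeonholes.
With 66 integers one could put 3 in each residue class and have no class reach 4.
The 67th integer pushes some class to 4, so 22·3 + 1 = 67.

67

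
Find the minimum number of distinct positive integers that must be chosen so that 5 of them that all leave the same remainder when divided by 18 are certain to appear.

The 18 residue classes mod 18 are the pigeonholes.
With 72 integers one could put 4 in each residue class and have no class reach 5.
The 73rd integer pushes some class to 5, so 18·4 + 1 = 73.

73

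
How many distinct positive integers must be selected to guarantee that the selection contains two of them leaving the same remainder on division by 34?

The 34 residue classes mod 34 are the pigeonholes.
With 34 integers one could put 1 in each residue class and have no class reach 2.
The 35th integer pushes some class to 2, so 34·1 + 1 = 35.

35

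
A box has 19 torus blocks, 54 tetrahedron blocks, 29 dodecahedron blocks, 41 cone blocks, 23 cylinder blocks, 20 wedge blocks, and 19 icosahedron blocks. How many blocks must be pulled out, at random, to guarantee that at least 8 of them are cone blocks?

In the worst case for collecting cone blocks, every non-cone block comes out first.
There are 19 + 54 + 29 + 23 + 20 + 19 = 164 non-cone blocks altogether.
After those, each further block must be cone, so 164 + 8 = 172 draws guarantee 8 cone blocks.

172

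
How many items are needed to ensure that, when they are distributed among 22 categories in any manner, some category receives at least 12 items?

243

With 242 items one could put exactly 11 in each of the 22 categories, and no category would reach 12.
One more item must land in a category that already has 11, giving it 12.
So 22 × 11 + 1 = 243 items are required.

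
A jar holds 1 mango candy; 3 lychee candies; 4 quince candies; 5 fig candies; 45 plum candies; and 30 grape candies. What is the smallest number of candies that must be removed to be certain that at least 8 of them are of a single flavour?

28

Put each drawn candy into a box by flavour. The largest draw with every box below 8 takes min(count, 7) from each flavour; flavours with fewer than 7 contribute all they have.
Σ min(cᵢ, 7) = 1 + 3 + 4 + 5 + 7 + 7 = 27.
Draw number 27 + 1 = 28 must push one box to 8.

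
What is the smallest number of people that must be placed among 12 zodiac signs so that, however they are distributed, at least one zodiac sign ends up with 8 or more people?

With 84 people one could put exactly 7 in each of the 12 zodiac signs, and no zodiac sign would reach 8.
By the pigeonhole principle, one more person must land in a zodiac sign that already has 7, giving it 8.
So 12 × 7 + 1 = 85 people are required.

85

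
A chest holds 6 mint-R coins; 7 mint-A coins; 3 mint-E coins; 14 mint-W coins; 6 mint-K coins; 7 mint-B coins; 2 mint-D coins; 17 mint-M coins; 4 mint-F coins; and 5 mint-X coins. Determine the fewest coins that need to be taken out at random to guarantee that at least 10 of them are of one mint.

59

Pigeonhole: put each drawn coin into a box by mint. The largest draw with every box below 10 takes min(count, 9) from each mint; mints with fewer than 9 contribute all they have.
Σ min(cᵢ, 9) = 6 + 7 + 3 + 9 + 6 + 7 + 2 + 9 + 4 + 5 = 58.
Draw number 58 + 1 = 59 must push one box to 10.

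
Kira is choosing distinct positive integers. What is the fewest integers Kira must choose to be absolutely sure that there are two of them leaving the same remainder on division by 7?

8

By the pigeonhole principle, the 7 residue classes mod 7 are the pigeonholes.
With 7 integers one could put 1 in each residue class and have no class reach 2.
The 8th integer pushes some class to 2, so 7·1 + 1 = 8.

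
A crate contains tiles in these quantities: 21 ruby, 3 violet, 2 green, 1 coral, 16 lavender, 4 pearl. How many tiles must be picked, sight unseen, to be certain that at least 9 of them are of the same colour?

27

By pigeonhole, put each drawn tile into a box by colour. The largest draw with every box below 9 takes min(count, 8) from each colour; colours with fewer than 8 contribute all they have.
Σ min(cᵢ, 8) = 8 + 3 + 2 + 1 + 8 + 4 = 26.
Draw number 26 + 1 = 27 must push one box to 9.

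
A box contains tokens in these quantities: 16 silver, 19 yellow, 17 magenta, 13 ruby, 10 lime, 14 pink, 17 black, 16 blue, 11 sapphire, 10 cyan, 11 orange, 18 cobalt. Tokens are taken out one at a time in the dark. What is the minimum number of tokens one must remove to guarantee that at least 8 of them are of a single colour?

85

Put each drawn token into a box by colour. The largest draw with every box below 8 takes min(count, 7) from each colour.
Σ min(cᵢ, 7) = 7 + 7 + 7 + 7 + 7 + 7 + 7 + 7 + 7 + 7 + 7 + 7 = 84.
Draw number 84 + 1 = 85 must push one box to 8.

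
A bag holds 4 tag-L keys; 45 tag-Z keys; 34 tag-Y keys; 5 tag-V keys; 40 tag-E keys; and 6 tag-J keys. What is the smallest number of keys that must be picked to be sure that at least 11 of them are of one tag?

By pigeonhole, the 6 tags are the holes; the keys drawn are the pigeons.
To avoid 11 of any one tag, the worst case takes at most 10 of each tag, or every key of a tag that has fewer than 10.
That gives 4 + 10 + 10 + 5 + 10 + 6 = 45 keys with no tag reaching 11.
The next key forces some tag to 11, so 45 + 1 = 46.

46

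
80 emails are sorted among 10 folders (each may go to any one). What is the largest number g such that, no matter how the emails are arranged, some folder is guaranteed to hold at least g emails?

8

By the pigeonhole principle, the 10 folders are the holes and the 80 emails are the pigeons.
If every folder held at most 7 emails, the total would be at most 10 × 7 = 70, which is less than 80.
So some folder holds at least ⌈80/10⌉ = 8 emails.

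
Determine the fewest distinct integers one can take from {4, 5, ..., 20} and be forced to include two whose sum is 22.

11

Group the elements by complementary pair {x, 22−x}: {4,18}, {5,17}, {6,16}, …, giving 7 two-element pairs, the single value 11 (it cannot pair with itself since the integers are distinct), and 2 integers whose partner 22−x falls outside [4,20].
Treating each of those 10 groups as a pigeonhole, one can pick one integer per group — 10 integers — with no two summing to 22.
The 11th integer lands in an occupied pair, forcing a sum of 22.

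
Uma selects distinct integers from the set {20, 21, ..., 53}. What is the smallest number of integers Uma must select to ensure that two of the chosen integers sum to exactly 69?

Two chosen integers sum to 69 exactly when both halves of some pair {x, 69−x} with 20 ≤ x ≤ 69−x ≤ 49 are chosen — 15 such pairs.
The remaining 4 elements (those with no distinct partner in range) can never complete a 69-sum, so the worst case takes all of them and one from each pair: 4 + 15 = 19.
The 20th integer has to be the second member of some pair, so 19 + 1 = 20.

20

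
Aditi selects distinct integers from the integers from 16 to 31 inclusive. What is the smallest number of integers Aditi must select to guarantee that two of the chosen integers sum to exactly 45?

A set avoiding the sum 45 can contain at most one of each pair {x, 45−x}, plus the 2 elements whose complement lies outside the range.
The integers 23, …, 31 (9 of them) are such a set: any two sum to at least 23+24 = 47 > 45.
By pigeonhole, any 10th integer completes one of the 7 pairs, so 10 choices force a sum of 45.

10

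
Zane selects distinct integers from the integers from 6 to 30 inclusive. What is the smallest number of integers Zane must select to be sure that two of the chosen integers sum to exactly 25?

19

Group the elements by complementary pair {x, 25−x}: {6,19}, {7,18}, {8,17}, …, giving 7 two-element pairs and 11 integers whose partner 25−x falls outside [6,30].
Treating each of those 18 groups as a pigeonhole, one can pick one integer per group — 18 integers — with no two summing to 25.
The 19th integer lands in an occupied pair, forcing a sum of 25.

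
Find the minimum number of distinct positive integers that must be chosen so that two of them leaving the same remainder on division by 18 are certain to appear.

19

By pigeonhole, the 18 residue classes mod 18 are the pigeonholes.
With 18 integers one could put 1 in each residue class and have no class reach 2.
The 19th integer pushes some class to 2, so 18·1 + 1 = 19.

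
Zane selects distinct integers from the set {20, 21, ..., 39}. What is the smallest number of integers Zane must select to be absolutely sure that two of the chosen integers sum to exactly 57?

12

Group the elements by complementary pair {x, 57−x}: {20,37}, {21,36}, {22,35}, …, giving 9 two-element pairs and 2 integers whose partner 57−x falls outside [20,39].
Treating each of those 11 groups as a pigeonhole, one can pick one integer per group — 11 integers — with no two summing to 57.
The 12th integer lands in an occupied pair, forcing a sum of 57.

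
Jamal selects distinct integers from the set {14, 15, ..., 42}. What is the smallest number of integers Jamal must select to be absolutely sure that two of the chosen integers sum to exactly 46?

21

Two chosen integers sum to 46 exactly when both halves of some pair {x, 46−x} with 14 ≤ x ≤ 46−x ≤ 32 are chosen — 9 such pairs.
The remaining 11 elements (those with no distinct partner in range) can never complete a 46-sum, so the worst case takes all of them and one from each pair: 11 + 9 = 20.
The 21st integer has to be the second member of some pair, so 20 + 1 = 21.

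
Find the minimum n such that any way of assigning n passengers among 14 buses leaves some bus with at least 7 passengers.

85

With 84 passengers one could put exactly 6 in each of the 14 buses, and no bus would reach 7.
One more passenger must land in a bus that already has 6, giving it 7.
So 14 × 6 + 1 = 85 passengers are required.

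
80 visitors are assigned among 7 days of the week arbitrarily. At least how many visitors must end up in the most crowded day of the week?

12

Pigeonhole: the 7 days of the week are the holes and the 80 visitors are the pigeons.
If every day of the week held at most 11 visitors, the total would be at most 7 × 11 = 77, which is less than 80.
So some day of the week holds at least ⌈80/7⌉ = 12 visitors.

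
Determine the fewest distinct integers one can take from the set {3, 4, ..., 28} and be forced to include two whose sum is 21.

19

A set avoiding the sum 21 can contain at most one of each pair {x, 21−x}, plus the 10 elements whose complement lies outside the range.
The integers 11, …, 28 (18 of them) are such a set: any two sum to at least 11+12 = 23 > 21.
Pigeonhole: any 19th integer completes one of the 8 pairs, so 19 choices force a sum of 21.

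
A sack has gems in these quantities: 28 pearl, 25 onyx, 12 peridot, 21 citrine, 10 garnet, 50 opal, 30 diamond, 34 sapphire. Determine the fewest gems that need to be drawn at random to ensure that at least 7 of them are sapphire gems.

In the worst case for collecting sapphire gems, every non-sapphire gem comes out first.
There are 28 + 25 + 12 + 21 + 10 + 50 + 30 = 176 non-sapphire gems altogether.
After those, each further gem must be sapphire, so 176 + 7 = 183 draws guarantee 7 sapphire gems.

183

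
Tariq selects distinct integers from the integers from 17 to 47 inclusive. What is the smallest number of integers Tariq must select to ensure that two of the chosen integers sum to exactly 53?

A set avoiding the sum 53 can contain at most one of each pair {x, 53−x}, plus the 11 elements whose complement lies outside the range.
The integers 27, …, 47 (21 of them) are such a set: any two sum to at least 27+28 = 55 > 53.
By pigeonhole, any 22nd integer completes one of the 10 pairs, so 22 choices force a sum of 53.

22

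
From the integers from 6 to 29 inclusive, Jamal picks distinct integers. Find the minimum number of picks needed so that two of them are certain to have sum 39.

15

Two chosen integers sum to 39 exactly when both halves of some pair {x, 39−x} with 10 ≤ x ≤ 39−x ≤ 29 are chosen — 10 such pairs.
The remaining 4 elements (those with no distinct partner in range) can never complete a 39-sum, so the worst case takes all of them and one from each pair: 4 + 10 = 14.
By pigeonhole, the 15th integer has to be the second member of some pair, so 14 + 1 = 15.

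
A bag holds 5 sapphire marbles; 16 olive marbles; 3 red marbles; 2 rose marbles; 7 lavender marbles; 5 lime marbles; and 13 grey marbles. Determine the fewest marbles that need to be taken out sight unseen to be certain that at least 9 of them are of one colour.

39

The 7 colours are the holes; the marbles drawn are the pigeons.
To avoid 9 of any one colour, the worst case takes at most 8 of each colour, or every marble of a colour that has fewer than 8.
That gives 5 + 8 + 3 + 2 + 7 + 5 + 8 = 38 marbles with no colour reaching 9.
The next marble forces some colour to 9, so 38 + 1 = 39.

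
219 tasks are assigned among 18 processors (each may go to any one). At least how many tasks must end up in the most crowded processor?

By the pigeonhole principle, the 18 processors are the holes and the 219 tasks are the pigeons.
If every processor held at most 12 tasks, the total would be at most 18 × 12 = 216, which is less than 219.
So some processor holds at least ⌈219/18⌉ = 13 tasks.

13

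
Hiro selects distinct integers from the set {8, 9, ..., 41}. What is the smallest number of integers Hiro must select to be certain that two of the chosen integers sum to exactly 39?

23

A set avoiding the sum 39 can contain at most one of each pair {x, 39−x}, plus the 10 elements whose complement lies outside the range.
The integers 20, …, 41 (22 of them) are such a set: any two sum to at least 20+21 = 41 > 39.
Any 23rd integer completes one of the 12 pairs, so 23 choices force a sum of 39.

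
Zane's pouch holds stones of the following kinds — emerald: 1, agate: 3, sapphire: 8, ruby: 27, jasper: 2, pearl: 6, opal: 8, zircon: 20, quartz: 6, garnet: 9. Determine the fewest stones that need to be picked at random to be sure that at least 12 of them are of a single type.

66

The 10 types are the holes; the stones drawn are the pigeons.
To avoid 12 of any one type, the worst case takes at most 11 of each type, or every stone of a type that has fewer than 11.
That gives 1 + 3 + 8 + 11 + 2 + 6 + 8 + 11 + 6 + 9 = 65 stones with no type reaching 12.
The next stone forces some type to 12, so 65 + 1 = 66.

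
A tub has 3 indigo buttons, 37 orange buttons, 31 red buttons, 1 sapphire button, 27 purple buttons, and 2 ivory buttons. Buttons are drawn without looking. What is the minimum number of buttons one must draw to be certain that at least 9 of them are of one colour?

An adversary could hand out at most 8 buttons per colour (indigo, sapphire, ivory run out sooner): 3 + 8 + 8 + 1 + 8 + 2 = 30 buttons and still no colour has 9.
Pigeonhole: one more button lands in a colour already at 8, so 31 draws are enough and 30 are not.

31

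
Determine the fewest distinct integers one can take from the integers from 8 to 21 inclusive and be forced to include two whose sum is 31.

9

Two chosen integers sum to 31 exactly when both halves of some pair {x, 31−x} with 10 ≤ x ≤ 31−x ≤ 21 are chosen — 6 such pairs.
The remaining 2 elements (those with no distinct partner in range) can never complete a 31-sum, so the worst case takes all of them and one from each pair: 2 + 6 = 8.
By pigeonhole, the 9th integer has to be the second member of some pair, so 8 + 1 = 9.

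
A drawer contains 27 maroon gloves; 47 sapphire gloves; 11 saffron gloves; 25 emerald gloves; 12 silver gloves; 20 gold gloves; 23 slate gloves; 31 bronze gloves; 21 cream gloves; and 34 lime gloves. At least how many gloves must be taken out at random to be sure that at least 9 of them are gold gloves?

240

In the worst case for collecting gold gloves, every non-gold glove comes out first.
There are 27 + 47 + 11 + 25 + 12 + 23 + 31 + 21 + 34 = 231 non-gold gloves altogether.
After those, each further glove must be gold, so 231 + 9 = 240 draws guarantee 9 gold gloves.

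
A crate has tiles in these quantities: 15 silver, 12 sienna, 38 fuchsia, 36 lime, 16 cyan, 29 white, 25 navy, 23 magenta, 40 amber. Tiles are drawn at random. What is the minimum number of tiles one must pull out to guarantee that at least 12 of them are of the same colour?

By pigeonhole, put each drawn tile into a box by colour. The largest draw with every box below 12 takes min(count, 11) from each colour.
Σ min(cᵢ, 11) = 11 + 11 + 11 + 11 + 11 + 11 + 11 + 11 + 11 = 99.
Draw number 99 + 1 = 100 must push one box to 12.

100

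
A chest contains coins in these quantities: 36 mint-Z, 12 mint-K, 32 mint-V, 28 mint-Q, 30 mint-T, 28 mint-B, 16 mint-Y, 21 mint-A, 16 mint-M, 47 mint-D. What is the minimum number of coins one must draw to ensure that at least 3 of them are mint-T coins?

239

In the worst case for collecting mint-T coins, every non-mint-T coin comes out first.
There are 36 + 12 + 32 + 28 + 28 + 16 + 21 + 16 + 47 = 236 non-mint-T coins altogether.
After those, each further coin must be mint-T, so 236 + 3 = 239 draws guarantee 3 mint-T coins.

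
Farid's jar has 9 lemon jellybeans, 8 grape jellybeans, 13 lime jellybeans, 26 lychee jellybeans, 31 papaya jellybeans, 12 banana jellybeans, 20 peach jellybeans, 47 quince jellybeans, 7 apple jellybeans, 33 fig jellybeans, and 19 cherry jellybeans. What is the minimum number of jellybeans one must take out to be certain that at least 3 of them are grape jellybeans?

220

In the worst case for collecting grape jellybeans, every non-grape jellybean comes out first.
There are 9 + 13 + 26 + 31 + 12 + 20 + 47 + 7 + 33 + 19 = 217 non-grape jellybeans altogether.
After those, each further jellybean must be grape, so 217 + 3 = 220 draws guarantee 3 grape jellybeans.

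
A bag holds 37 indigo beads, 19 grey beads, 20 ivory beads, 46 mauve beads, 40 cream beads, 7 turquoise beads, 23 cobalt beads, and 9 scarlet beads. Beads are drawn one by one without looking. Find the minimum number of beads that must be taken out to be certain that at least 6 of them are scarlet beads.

198

In the worst case for collecting scarlet beads, every non-scarlet bead comes out first.
There are 37 + 19 + 20 + 46 + 40 + 7 + 23 = 192 non-scarlet beads altogether.
After those, each further bead must be scarlet, so 192 + 6 = 198 draws guarantee 6 scarlet beads.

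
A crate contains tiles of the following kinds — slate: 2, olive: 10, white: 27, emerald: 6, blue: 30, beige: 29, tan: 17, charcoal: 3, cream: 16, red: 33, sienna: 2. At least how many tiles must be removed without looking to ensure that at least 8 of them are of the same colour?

Pigeonhole: the 11 colours are the holes; the tiles drawn are the pigeons.
To avoid 8 of any one colour, the worst case takes at most 7 of each colour, or every tile of a colour that has fewer than 7.
That gives 2 + 7 + 7 + 6 + 7 + 7 + 7 + 3 + 7 + 7 + 2 = 62 tiles with no colour reaching 8.
The next tile forces some colour to 8, so 62 + 1 = 63.

63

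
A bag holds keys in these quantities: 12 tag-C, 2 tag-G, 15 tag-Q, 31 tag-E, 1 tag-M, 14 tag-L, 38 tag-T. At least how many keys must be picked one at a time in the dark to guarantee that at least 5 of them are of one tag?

24

The 7 tags are the holes; the keys drawn are the pigeons.
To avoid 5 of any one tag, the worst case takes at most 4 of each tag, or every key of a tag that has fewer than 4.
That gives 4 + 2 + 4 + 4 + 1 + 4 + 4 = 23 keys with no tag reaching 5.
The next key forces some tag to 5, so 23 + 1 = 24.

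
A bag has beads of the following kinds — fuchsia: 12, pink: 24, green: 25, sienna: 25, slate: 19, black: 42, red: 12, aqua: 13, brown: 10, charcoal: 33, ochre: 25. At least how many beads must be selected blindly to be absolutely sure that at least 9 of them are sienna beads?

In the worst case for collecting sienna beads, every non-sienna bead comes out first.
There are 12 + 24 + 25 + 19 + 42 + 12 + 13 + 10 + 33 + 25 = 215 non-sienna beads altogether.
After those, each further bead must be sienna, so 215 + 9 = 224 draws guarantee 9 sienna beads.

224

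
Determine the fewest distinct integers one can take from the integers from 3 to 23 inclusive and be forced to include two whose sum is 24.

Group the elements by complementary pair {x, 24−x}: {3,21}, {4,20}, {5,19}, …, giving 9 two-element pairs, the single value 12 (it cannot pair with itself since the integers are distinct), and 2 integers whose partner 24−x falls outside [3,23].
By the pigeonhole principle, treating each of those 12 groups as a pigeonhole, one can pick one integer per group — 12 integers — with no two summing to 24.
The 13th integer lands in an occupied pair, forcing a sum of 24.

13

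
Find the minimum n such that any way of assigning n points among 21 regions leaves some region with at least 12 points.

With 231 points one could put exactly 11 in each of the 21 regions, and no region would reach 12.
One more point must land in a region that already has 11, giving it 12.
So 21 × 11 + 1 = 232 points are required.

232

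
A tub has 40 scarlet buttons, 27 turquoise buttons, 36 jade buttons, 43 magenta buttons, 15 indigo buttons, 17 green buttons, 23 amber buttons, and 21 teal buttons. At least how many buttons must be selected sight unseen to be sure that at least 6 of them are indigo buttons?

In the worst case for collecting indigo buttons, every non-indigo button comes out first.
There are 40 + 27 + 36 + 43 + 17 + 23 + 21 = 207 non-indigo buttons altogether.
After those, each further button must be indigo, so 207 + 6 = 213 draws guarantee 6 indigo buttons.

213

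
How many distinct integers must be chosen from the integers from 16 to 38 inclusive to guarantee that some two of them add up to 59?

15

Group the elements by complementary pair {x, 59−x}: {21,38}, {22,37}, {23,36}, …, giving 9 two-element pairs and 5 integers whose partner 59−x falls outside [16,38].
Treating each of those 14 groups as a pigeonhole, one can pick one integer per group — 14 integers — with no two summing to 59.
The 15th integer lands in an occupied pair, forcing a sum of 59.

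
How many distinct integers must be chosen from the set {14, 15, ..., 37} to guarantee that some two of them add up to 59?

17

Group the elements by complementary pair {x, 59−x}: {22,37}, {23,36}, {24,35}, …, giving 8 two-element pairs and 8 integers whose partner 59−x falls outside [14,37].
By the pigeonhole principle, treating each of those 16 groups as a pigeonhole, one can pick one integer per group — 16 integers — with no two summing to 59.
The 17th integer lands in an occupied pair, forcing a sum of 59.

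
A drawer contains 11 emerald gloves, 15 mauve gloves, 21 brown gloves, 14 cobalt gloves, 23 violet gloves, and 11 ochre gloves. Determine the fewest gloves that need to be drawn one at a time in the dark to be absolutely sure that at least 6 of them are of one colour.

The 6 colours are the holes; the gloves drawn are the pigeons.
To avoid 6 of any one colour, the worst case takes at most 5 of each colour.
That gives 5 + 5 + 5 + 5 + 5 + 5 = 30 gloves with no colour reaching 6.
The next glove forces some colour to 6, so 30 + 1 = 31.

31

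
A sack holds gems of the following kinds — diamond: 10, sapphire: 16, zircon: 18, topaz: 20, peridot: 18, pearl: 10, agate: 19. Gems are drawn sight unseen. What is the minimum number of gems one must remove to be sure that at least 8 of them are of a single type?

50

An adversary could hand out at most 7 gems per type: 7 + 7 + 7 + 7 + 7 + 7 + 7 = 49 gems and still no type has 8.
By pigeonhole, one more gem lands in a type already at 7, so 50 draws are enough and 49 are not.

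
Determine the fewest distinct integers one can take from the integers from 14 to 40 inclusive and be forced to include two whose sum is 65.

20

A set avoiding the sum 65 can contain at most one of each pair {x, 65−x}, plus the 11 elements whose complement lies outside the range.
The integers 14, …, 32 (19 of them) are such a set: any two sum to at least 14+15 = 29 and at most 31+32 = 63 < 65.
Any 20th integer completes one of the 8 pairs, so 20 choices force a sum of 65.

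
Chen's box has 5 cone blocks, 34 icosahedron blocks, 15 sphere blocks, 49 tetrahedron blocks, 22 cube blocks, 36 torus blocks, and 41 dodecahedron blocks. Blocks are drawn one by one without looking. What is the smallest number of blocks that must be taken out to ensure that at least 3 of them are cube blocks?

183

In the worst case for collecting cube blocks, every non-cube block comes out first.
There are 5 + 34 + 15 + 49 + 36 + 41 = 180 non-cube blocks altogether.
After those, each further block must be cube, so 180 + 3 = 183 draws guarantee 3 cube blocks.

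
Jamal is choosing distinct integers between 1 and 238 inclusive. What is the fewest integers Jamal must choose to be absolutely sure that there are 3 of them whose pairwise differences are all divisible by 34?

69

Integers whose pairwise differences are multiples of 34 are exactly those sharing a remainder mod 34. The 34 residue classes mod 34 are the pigeonholes.
With 68 integers one could put 2 in each residue class and have no class reach 3.
The 69th integer pushes some class to 3, so 34·2 + 1 = 69.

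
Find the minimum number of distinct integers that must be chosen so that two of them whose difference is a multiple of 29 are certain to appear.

30

Integers whose pairwise differences are multiples of 29 are exactly those sharing a remainder mod 29. The 29 residue classes mod 29 are the pigeonholes.
With 29 integers one could put 1 in each residue class and have no class reach 2.
The 30th integer pushes some class to 2, so 29·1 + 1 = 30.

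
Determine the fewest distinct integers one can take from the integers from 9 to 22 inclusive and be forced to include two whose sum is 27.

Two chosen integers sum to 27 exactly when both halves of some pair {x, 27−x} with 9 ≤ x ≤ 27−x ≤ 18 are chosen — 5 such pairs.
The remaining 4 elements (those with no distinct partner in range) can never complete a 27-sum, so the worst case takes all of them and one from each pair: 4 + 5 = 9.
The 10th integer has to be the second member of some pair, so 9 + 1 = 10.

10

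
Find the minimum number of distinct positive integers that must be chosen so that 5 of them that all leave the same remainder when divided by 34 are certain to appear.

137

By the pigeonhole principle, the 34 residue classes mod 34 are the pigeonholes.
With 136 integers one could put 4 in each residue class and have no class reach 5.
The 137th integer pushes some class to 5, so 34·4 + 1 = 137.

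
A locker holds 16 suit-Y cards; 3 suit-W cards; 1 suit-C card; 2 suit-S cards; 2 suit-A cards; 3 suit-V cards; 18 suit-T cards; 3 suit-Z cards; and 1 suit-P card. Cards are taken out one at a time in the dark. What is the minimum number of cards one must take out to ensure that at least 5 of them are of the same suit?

Put each drawn card into a box by suit. The largest draw with every box below 5 takes min(count, 4) from each suit; suits with fewer than 4 contribute all they have.
Σ min(cᵢ, 4) = 4 + 3 + 1 + 2 + 2 + 3 + 4 + 3 + 1 = 23.
Draw number 23 + 1 = 24 must push one box to 5.

24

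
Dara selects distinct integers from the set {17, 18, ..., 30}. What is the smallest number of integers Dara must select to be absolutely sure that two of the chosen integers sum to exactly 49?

Group the elements by complementary pair {x, 49−x}: {19,30}, {20,29}, {21,28}, …, giving 6 two-element pairs and 2 integers whose partner 49−x falls outside [17,30].
By the pigeonhole principle, treating each of those 8 groups as a pigeonhole, one can pick one integer per group — 8 integers — with no two summing to 49.
The 9th integer lands in an occupied pair, forcing a sum of 49.

9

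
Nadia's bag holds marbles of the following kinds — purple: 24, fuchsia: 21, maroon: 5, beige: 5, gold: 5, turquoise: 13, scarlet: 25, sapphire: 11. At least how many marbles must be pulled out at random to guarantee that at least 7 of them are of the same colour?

Pigeonhole: put each drawn marble into a box by colour. The largest draw with every box below 7 takes min(count, 6) from each colour; colours with fewer than 6 contribute all they have.
Σ min(cᵢ, 6) = 6 + 6 + 5 + 5 + 5 + 6 + 6 + 6 = 45.
Draw number 45 + 1 = 46 must push one box to 7.

46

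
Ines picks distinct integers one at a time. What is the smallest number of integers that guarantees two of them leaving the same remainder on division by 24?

By the pigeonhole principle, the 24 residue classes mod 24 are the pigeonholes.
With 24 integers one could put 1 in each residue class and have no class reach 2.
The 25th integer pushes some class to 2, so 24·1 + 1 = 25.

25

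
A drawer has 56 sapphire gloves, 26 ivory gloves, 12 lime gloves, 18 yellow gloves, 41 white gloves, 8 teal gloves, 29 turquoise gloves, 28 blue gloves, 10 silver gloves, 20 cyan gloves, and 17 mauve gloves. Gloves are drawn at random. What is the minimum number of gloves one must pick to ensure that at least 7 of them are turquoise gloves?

In the worst case for collecting turquoise gloves, every non-turquoise glove comes out first.
There are 56 + 26 + 12 + 18 + 41 + 8 + 28 + 10 + 20 + 17 = 236 non-turquoise gloves altogether.
After those, each further glove must be turquoise, so 236 + 7 = 243 draws guarantee 7 turquoise gloves.

243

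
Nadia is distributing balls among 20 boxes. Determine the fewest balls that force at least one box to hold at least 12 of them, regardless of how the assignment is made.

221

With 220 balls one could put exactly 11 in each of the 20 boxes, and no box would reach 12.
By the pigeonhole principle, one more ball must land in a box that already has 11, giving it 12.
So 20 × 11 + 1 = 221 balls are required.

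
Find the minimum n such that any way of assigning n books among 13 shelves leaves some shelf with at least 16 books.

196

With 195 books one could put exactly 15 in each of the 13 shelves, and no shelf would reach 16.
Pigeonhole: one more book must land in a shelf that already has 15, giving it 16.
So 13 × 15 + 1 = 196 books are required.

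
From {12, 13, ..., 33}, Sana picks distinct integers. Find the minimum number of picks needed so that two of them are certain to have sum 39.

15

A set avoiding the sum 39 can contain at most one of each pair {x, 39−x}, plus the 6 elements whose complement lies outside the range.
The integers 20, …, 33 (14 of them) are such a set: any two sum to at least 20+21 = 41 > 39.
Any 15th integer completes one of the 8 pairs, so 15 choices force a sum of 39.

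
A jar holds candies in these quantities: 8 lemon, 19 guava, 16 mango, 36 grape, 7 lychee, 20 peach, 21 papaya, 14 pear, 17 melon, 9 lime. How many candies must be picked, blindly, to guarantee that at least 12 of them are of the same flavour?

An adversary could hand out at most 11 candies per flavour (lemon, lychee, lime run out sooner): 8 + 11 + 11 + 11 + 7 + 11 + 11 + 11 + 11 + 9 = 101 candies and still no flavour has 12.
By pigeonhole, one more candy lands in a flavour already at 11, so 102 draws are enough and 101 are not.

102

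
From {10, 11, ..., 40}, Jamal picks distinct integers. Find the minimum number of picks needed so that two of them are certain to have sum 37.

Two chosen integers sum to 37 exactly when both halves of some pair {x, 37−x} with 10 ≤ x ≤ 37−x ≤ 27 are chosen — 9 such pairs.
The remaining 13 elements (those with no distinct partner in range) can never complete a 37-sum, so the worst case takes all of them and one from each pair: 13 + 9 = 22.
By the pigeonhole principle, the 23rd integer has to be the second member of some pair, so 22 + 1 = 23.

23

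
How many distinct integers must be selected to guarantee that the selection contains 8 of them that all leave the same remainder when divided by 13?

By pigeonhole, the 13 residue classes mod 13 are the pigeonholes.
With 91 integers one could put 7 in each residue class and have no class reach 8.
The 92nd integer pushes some class to 8, so 13·7 + 1 = 92.

92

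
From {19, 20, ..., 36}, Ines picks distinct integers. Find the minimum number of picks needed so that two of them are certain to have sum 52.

12

A set avoiding the sum 52 can contain at most one of each pair {x, 52−x}, plus the 4 elements whose complement lies outside the range or equal to its own complement.
The integers 26, …, 36 (11 of them) are such a set: any two sum to at least 26+27 = 53 > 52.
By pigeonhole, any 12th integer completes one of the 7 pairs, so 12 choices force a sum of 52.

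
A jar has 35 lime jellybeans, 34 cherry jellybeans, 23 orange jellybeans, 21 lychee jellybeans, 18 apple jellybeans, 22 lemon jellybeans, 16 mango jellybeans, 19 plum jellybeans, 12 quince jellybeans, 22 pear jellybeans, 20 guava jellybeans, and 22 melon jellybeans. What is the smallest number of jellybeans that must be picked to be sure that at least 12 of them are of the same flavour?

Pigeonhole: put each drawn jellybean into a box by flavour. The largest draw with every box below 12 takes min(count, 11) from each flavour.
Σ min(cᵢ, 11) = 11 + 11 + 11 + 11 + 11 + 11 + 11 + 11 + 11 + 11 + 11 + 11 = 132.
Draw number 132 + 1 = 133 must push one box to 12.

133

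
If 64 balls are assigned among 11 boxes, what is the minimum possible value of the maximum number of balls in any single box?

Pigeonhole: the 11 boxes are the holes and the 64 balls are the pigeons.
If every box held at most 5 balls, the total would be at most 11 × 5 = 55, which is less than 64.
So some box holds at least ⌈64/11⌉ = 6 balls.

6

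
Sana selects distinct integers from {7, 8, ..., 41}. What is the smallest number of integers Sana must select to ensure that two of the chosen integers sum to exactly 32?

Two chosen integers sum to 32 exactly when both halves of some pair {x, 32−x} with 7 ≤ x ≤ 32−x ≤ 25 are chosen — 9 such pairs.
The remaining 17 elements (those with no distinct partner in range) can never complete a 32-sum, so the worst case takes all of them and one from each pair: 17 + 9 = 26.
By the pigeonhole principle, the 27th integer has to be the second member of some pair, so 26 + 1 = 27.

27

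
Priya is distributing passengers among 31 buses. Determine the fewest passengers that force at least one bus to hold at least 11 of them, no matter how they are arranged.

With 310 passengers one could put exactly 10 in each of the 31 buses, and no bus would reach 11.
By the pigeonhole principle, one more passenger must land in a bus that already has 10, giving it 11.
So 31 × 10 + 1 = 311 passengers are required.

311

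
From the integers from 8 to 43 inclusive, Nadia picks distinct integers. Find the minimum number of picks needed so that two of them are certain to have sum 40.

Two chosen integers sum to 40 exactly when both halves of some pair {x, 40−x} with 8 ≤ x ≤ 40−x ≤ 32 are chosen — 12 such pairs.
The remaining 12 elements (those with no distinct partner in range) can never complete a 40-sum, so the worst case takes all of them and one from each pair: 12 + 12 = 24.
The 25th integer has to be the second member of some pair, so 24 + 1 = 25.

25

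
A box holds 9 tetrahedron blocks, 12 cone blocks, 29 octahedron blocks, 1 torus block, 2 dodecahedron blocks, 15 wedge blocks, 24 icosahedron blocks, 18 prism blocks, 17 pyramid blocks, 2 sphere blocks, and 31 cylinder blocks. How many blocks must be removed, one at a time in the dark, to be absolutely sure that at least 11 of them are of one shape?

85

An adversary could hand out at most 10 blocks per shape (4 shapes run out sooner): 9 + 10 + 10 + 1 + 2 + 10 + 10 + 10 + 10 + 2 + 10 = 84 blocks and still no shape has 11.
By pigeonhole, one more block lands in a shape already at 10, so 85 draws are enough and 84 are not.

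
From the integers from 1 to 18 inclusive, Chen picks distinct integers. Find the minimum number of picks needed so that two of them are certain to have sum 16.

A set avoiding the sum 16 can contain at most one of each pair {x, 16−x}, plus the 4 elements whose complement lies outside the range or equal to its own complement.
The integers 8, …, 18 (11 of them) are such a set: any two sum to at least 8+9 = 17 > 16.
Any 12th integer completes one of the 7 pairs, so 12 choices force a sum of 16.

12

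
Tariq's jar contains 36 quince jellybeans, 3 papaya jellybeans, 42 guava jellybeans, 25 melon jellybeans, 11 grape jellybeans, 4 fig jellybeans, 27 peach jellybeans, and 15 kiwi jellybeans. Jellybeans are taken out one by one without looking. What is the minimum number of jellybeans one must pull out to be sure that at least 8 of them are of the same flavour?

Put each drawn jellybean into a box by flavour. The largest draw with every box below 8 takes min(count, 7) from each flavour; flavours with fewer than 7 contribute all they have.
Σ min(cᵢ, 7) = 7 + 3 + 7 + 7 + 7 + 4 + 7 + 7 = 49.
Draw number 49 + 1 = 50 must push one box to 8.

50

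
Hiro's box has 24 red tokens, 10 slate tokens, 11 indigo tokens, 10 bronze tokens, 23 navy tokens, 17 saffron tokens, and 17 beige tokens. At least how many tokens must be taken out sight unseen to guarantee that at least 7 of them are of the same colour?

An adversary could hand out at most 6 tokens per colour: 6 + 6 + 6 + 6 + 6 + 6 + 6 = 42 tokens and still no colour has 7.
One more token lands in a colour already at 6, so 43 draws are enough and 42 are not.

43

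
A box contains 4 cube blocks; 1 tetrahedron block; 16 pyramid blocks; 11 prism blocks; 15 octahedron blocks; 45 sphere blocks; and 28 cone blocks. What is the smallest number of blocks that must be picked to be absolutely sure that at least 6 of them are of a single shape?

31

An adversary could hand out at most 5 blocks per shape (cube, tetrahedron run out sooner): 4 + 1 + 5 + 5 + 5 + 5 + 5 = 30 blocks and still no shape has 6.
One more block lands in a shape already at 5, so 31 draws are enough and 30 are not.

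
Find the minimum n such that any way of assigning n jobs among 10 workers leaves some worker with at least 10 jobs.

91

With 90 jobs one could put exactly 9 in each of the 10 workers, and no worker would reach 10.
By the pigeonhole principle, one more job must land in a worker that already has 9, giving it 10.
So 10 × 9 + 1 = 91 jobs are required.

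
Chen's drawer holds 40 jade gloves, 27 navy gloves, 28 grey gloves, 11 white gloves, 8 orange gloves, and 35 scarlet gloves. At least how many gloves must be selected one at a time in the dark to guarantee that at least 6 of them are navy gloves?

128

In the worst case for collecting navy gloves, every non-navy glove comes out first.
There are 40 + 28 + 11 + 8 + 35 = 122 non-navy gloves altogether.
After those, each further glove must be navy, so 122 + 6 = 128 draws guarantee 6 navy gloves.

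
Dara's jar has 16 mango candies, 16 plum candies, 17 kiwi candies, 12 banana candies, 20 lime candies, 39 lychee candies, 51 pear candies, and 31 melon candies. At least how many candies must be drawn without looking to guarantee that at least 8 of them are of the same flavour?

An adversary could hand out at most 7 candies per flavour: 7 + 7 + 7 + 7 + 7 + 7 + 7 + 7 = 56 candies and still no flavour has 8.
By the pigeonhole principle, one more candy lands in a flavour already at 7, so 57 draws are enough and 56 are not.

57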